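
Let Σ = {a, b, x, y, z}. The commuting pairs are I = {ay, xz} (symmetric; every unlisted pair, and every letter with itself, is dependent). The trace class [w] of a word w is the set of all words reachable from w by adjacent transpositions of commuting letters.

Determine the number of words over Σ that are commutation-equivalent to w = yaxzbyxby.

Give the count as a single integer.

piece 0:y — minimal
piece 1:a — minimal
piece 2:x rests on {0:y, 1:a}
piece 3:z rests on {0:y, 1:a}
piece 4:b rests on {2:x, 3:z}
piece 5:y rests on {4:b}
piece 6:x rests on {5:y}
piece 7:b rests on {6:x}
piece 8:y rests on {7:b}
minimal pieces: {0:y, 1:a}
ways to finish when only these pieces remain (= sum over removing one remaining piece with nothing left below it):
  1 left: {8}→1
  2 left: {7,8}→1
  3 left: {6,7,8}→1
  4 left: {5,6,7,8}→1
  5 left: {4,5,6,7,8}→1
  6 left: {2,4,5,6,7,8}→1  {3,4,5,6,7,8}→1
  7 left: {2,3,4,5,6,7,8}→2
  placing 0:y first → 2 extensions
  placing 1:a first → 2 extensions
total linear extensions = 4

4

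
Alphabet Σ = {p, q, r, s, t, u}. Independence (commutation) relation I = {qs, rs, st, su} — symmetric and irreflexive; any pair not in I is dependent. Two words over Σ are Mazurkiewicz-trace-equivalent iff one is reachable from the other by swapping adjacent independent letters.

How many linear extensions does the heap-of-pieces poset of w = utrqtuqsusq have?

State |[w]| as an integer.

drop 0:u onto floor
drop 1:t onto {0:u}
drop 2:r onto {1:t}
drop 3:q onto {2:r}
drop 4:t onto {3:q}
drop 5:u onto {4:t}
drop 6:q onto {5:u}
drop 7:s onto floor
drop 8:u onto {6:q}
drop 9:s onto {7:s}
drop 10:q onto {8:u}
ground layer = {0:u, 7:s}
drop-orders for the pieces not yet dropped (sum over which currently-grounded one goes next):
  1 to go: {9} 1  {10} 1
  2 to go: {7,9} 1  {8,10} 1  {9,10} 2
  3 to go: {6,8,10} 1  {7,9,10} 3  {8,9,10} 3
  4 to go: {5,6,8,10} 1  {6,8,9,10} 4  {7,8,9,10} 6
  5 to go: {4,5,6,8,10} 1  {5,6,8,9,10} 5  {6,7,8,9,10} 10
  6 to go: {3,4,5,6,8,10} 1  {4,5,6,8,9,10} 6  {5,6,7,8,9,10} 15
  7 to go: {2,3,4,5,6,8,10} 1  {3,4,5,6,8,9,10} 7  {4,5,6,7,8,9,10} 21
  8 to go: {1,2,3,4,5,6,8,10} 1  {2,3,4,5,6,8,9,10} 8  {3,4,5,6,7,8,9,10} 28
  9 to go: {0,1,2,3,4,5,6,8,10} 1  {1,2,3,4,5,6,8,9,10} 9  {2,3,4,5,6,7,8,9,10} 36
  if 0:u drops first: 45 orders
  if 7:s drops first: 10 orders
heap linearizations: 55

55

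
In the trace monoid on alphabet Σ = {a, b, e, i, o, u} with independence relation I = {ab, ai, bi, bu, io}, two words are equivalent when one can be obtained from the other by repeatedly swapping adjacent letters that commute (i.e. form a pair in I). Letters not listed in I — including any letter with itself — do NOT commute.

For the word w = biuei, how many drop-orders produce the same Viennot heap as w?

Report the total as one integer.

piece 0:b — minimal
piece 1:i — minimal
piece 2:u rests on {1:i}
piece 3:e rests on {0:b, 2:u}
piece 4:i rests on {3:e}
minimal pieces: {0:b, 1:i}
ways to finish when only these pieces remain (= sum over removing one remaining piece with nothing left below it):
  1 left: {4}→1
  2 left: {3,4}→1
  3 left: {0,3,4}→1  {2,3,4}→1
  placing 0:b first → 1 extensions
  placing 1:i first → 2 extensions
total linear extensions = 3

3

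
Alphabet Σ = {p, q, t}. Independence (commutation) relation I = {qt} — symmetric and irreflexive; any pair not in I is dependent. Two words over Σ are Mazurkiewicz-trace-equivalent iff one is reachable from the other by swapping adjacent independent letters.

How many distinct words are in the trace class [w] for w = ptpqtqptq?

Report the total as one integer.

6

0(p) covers ∅
1(t) covers 0:p
2(p) covers 1:t
3(q) covers 2:p
4(t) covers 2:p
5(q) covers 3:q
6(p) covers 4:t, 5:q
7(t) covers 6:p
8(q) covers 6:p
floor of heap: 0:p
completions by unplaced set U, small U first (add the entries for U minus each lowest piece of U):
  |U|=1: {7}:1  {8}:1
  |U|=2: {7,8}:2
  |U|=3: {6,7,8}:2
  |U|=4: {4,6,7,8}:2  {5,6,7,8}:2
  |U|=5: {3,5,6,7,8}:2  {4,5,6,7,8}:4
  |U|=6: {3,4,5,6,7,8}:6
  |U|=7: {2,3,4,5,6,7,8}:6
  start at 0(p): 6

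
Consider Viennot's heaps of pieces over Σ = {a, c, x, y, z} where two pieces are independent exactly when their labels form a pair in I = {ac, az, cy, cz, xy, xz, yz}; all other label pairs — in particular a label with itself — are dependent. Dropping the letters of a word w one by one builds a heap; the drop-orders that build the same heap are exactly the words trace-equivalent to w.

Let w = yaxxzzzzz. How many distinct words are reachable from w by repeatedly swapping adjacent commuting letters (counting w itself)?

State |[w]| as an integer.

126

piece 0:y — minimal
piece 1:a rests on {0:y}
piece 2:x rests on {1:a}
piece 3:x rests on {2:x}
piece 4:z — minimal
piece 5:z rests on {4:z}
piece 6:z rests on {5:z}
piece 7:z rests on {6:z}
piece 8:z rests on {7:z}
minimal pieces: {0:y, 4:z}
ways to finish when only these pieces remain (= sum over removing one remaining piece with nothing left below it):
  1 left: {3}→1  {8}→1
  2 left: {2,3}→1  {3,8}→2  {7,8}→1
  3 left: {1,2,3}→1  {2,3,8}→3  {3,7,8}→3  {6,7,8}→1
  4 left: {0,1,2,3}→1  {1,2,3,8}→4  {2,3,7,8}→6  {3,6,7,8}→4  {5,6,7,8}→1
  5 left: {0,1,2,3,8}→5  {1,2,3,7,8}→10  {2,3,6,7,8}→10  {3,5,6,7,8}→5  {4,5,6,7,8}→1
  6 left: {0,1,2,3,7,8}→15  {1,2,3,6,7,8}→20  {2,3,5,6,7,8}→15  {3,4,5,6,7,8}→6
  7 left: {0,1,2,3,6,7,8}→35  {1,2,3,5,6,7,8}→35  {2,3,4,5,6,7,8}→21
  placing 0:y first → 56 extensions
  placing 4:z first → 70 extensions
total linear extensions = 126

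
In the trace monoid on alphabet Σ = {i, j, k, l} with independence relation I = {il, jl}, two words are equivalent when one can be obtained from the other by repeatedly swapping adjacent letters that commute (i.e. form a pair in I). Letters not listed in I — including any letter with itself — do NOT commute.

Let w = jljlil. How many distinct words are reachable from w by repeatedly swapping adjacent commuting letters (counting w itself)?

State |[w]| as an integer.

20

drop 0:j onto floor
drop 1:l onto floor
drop 2:j onto {0:j}
drop 3:l onto {1:l}
drop 4:i onto {2:j}
drop 5:l onto {3:l}
ground layer = {0:j, 1:l}
drop-orders for the pieces not yet dropped (sum over which currently-grounded one goes next):
  1 to go: {4} 1  {5} 1
  2 to go: {2,4} 1  {3,5} 1  {4,5} 2
  3 to go: {0,2,4} 1  {1,3,5} 1  {2,4,5} 3  {3,4,5} 3
  4 to go: {0,2,4,5} 4  {1,3,4,5} 4  {2,3,4,5} 6
  if 0:j drops first: 10 orders
  if 1:l drops first: 10 orders
heap linearizations: 20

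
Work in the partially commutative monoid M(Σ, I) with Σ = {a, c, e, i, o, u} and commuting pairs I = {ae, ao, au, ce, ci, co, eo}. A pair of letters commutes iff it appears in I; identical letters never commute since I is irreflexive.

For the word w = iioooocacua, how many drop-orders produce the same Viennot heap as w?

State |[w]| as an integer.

205

0(i) covers ∅
1(i) covers 0:i
2(o) covers 1:i
3(o) covers 2:o
4(o) covers 3:o
5(o) covers 4:o
6(c) covers ∅
7(a) covers 1:i, 6:c
8(c) covers 7:a
9(u) covers 5:o, 8:c
10(a) covers 8:c
floor of heap: 0:i, 6:c
completions by unplaced set U, small U first (add the entries for U minus each lowest piece of U):
  |U|=1: {9}:1  {10}:1
  |U|=2: {5,9}:1  {9,10}:2
  |U|=3: {4,5,9}:1  {5,9,10}:3  {8,9,10}:2
  |U|=4: {3,4,5,9}:1  {4,5,9,10}:4  {5,8,9,10}:5  {7,8,9,10}:2
  |U|=5: {2,3,4,5,9}:1  {3,4,5,9,10}:5  {4,5,8,9,10}:9  {5,7,8,9,10}:7  {6,7,8,9,10}:2
  |U|=6: {2,3,4,5,9,10}:6  {3,4,5,8,9,10}:14  {4,5,7,8,9,10}:16  {5,6,7,8,9,10}:9
  |U|=7: {2,3,4,5,8,9,10}:20  {3,4,5,7,8,9,10}:30  {4,5,6,7,8,9,10}:25
  |U|=8: {2,3,4,5,7,8,9,10}:50  {3,4,5,6,7,8,9,10}:55
  |U|=9: {1,2,3,4,5,7,8,9,10}:50  {2,3,4,5,6,7,8,9,10}:105
  start at 0(i): 155
  start at 6(c): 50
sum over floor = 205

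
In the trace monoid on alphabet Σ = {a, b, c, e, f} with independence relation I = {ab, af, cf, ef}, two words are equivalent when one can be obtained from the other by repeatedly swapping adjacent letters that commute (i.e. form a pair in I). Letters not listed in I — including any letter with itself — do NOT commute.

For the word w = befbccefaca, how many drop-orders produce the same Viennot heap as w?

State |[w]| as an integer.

#0=b has no predecessor
#1=e depends on [0:b]
#2=f depends on [0:b]
#3=b depends on [1:e, 2:f]
#4=c depends on [3:b]
#5=c depends on [4:c]
#6=e depends on [5:c]
#7=f depends on [3:b]
#8=a depends on [6:e]
#9=c depends on [8:a]
#10=a depends on [9:c]
sources: [0:b]
N(rest) = Σ N(rest − s) over sources s of rest; N(one piece) = 1:
  size 1 → [7]=1  [10]=1
  size 2 → [7,10]=2  [9,10]=1
  size 3 → [7,9,10]=3  [8,9,10]=1
  size 4 → [6,8,9,10]=1  [7,8,9,10]=4
  size 5 → [5,6,8,9,10]=1  [6,7,8,9,10]=5
  size 6 → [4,5,6,8,9,10]=1  [5,6,7,8,9,10]=6
  size 7 → [4,5,6,7,8,9,10]=7
  size 8 → [3,4,5,6,7,8,9,10]=7
  size 9 → [1,3,4,5,6,7,8,9,10]=7  [2,3,4,5,6,7,8,9,10]=7
  first=0(b) contributes 14

14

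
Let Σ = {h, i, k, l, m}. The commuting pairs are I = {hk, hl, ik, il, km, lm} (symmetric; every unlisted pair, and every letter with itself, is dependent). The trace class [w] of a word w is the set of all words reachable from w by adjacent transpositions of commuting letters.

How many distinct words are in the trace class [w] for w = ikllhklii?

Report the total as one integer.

#0=i has no predecessor
#1=k has no predecessor
#2=l depends on [1:k]
#3=l depends on [2:l]
#4=h depends on [0:i]
#5=k depends on [3:l]
#6=l depends on [5:k]
#7=i depends on [4:h]
#8=i depends on [7:i]
sources: [0:i, 1:k]
N(rest) = Σ N(rest − s) over sources s of rest; N(one piece) = 1:
  size 1 → [6]=1  [8]=1
  size 2 → [5,6]=1  [6,8]=2  [7,8]=1
  size 3 → [3,5,6]=1  [4,7,8]=1  [5,6,8]=3  [6,7,8]=3
  size 4 → [0,4,7,8]=1  [2,3,5,6]=1  [3,5,6,8]=4  [4,6,7,8]=4  [5,6,7,8]=6
  size 5 → [0,4,6,7,8]=5  [1,2,3,5,6]=1  [2,3,5,6,8]=5  [3,5,6,7,8]=10  [4,5,6,7,8]=10
  size 6 → [0,4,5,6,7,8]=15  [1,2,3,5,6,8]=6  [2,3,5,6,7,8]=15  [3,4,5,6,7,8]=20
  size 7 → [0,3,4,5,6,7,8]=35  [1,2,3,5,6,7,8]=21  [2,3,4,5,6,7,8]=35
  first=0(i) contributes 56
  first=1(k) contributes 70
|[w]| = 126

126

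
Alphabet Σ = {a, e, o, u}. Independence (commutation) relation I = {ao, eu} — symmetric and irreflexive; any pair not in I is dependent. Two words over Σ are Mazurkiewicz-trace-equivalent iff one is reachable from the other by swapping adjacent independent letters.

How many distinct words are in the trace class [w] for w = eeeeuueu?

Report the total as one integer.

piece 0:e — minimal
piece 1:e rests on {0:e}
piece 2:e rests on {1:e}
piece 3:e rests on {2:e}
piece 4:u — minimal
piece 5:u rests on {4:u}
piece 6:e rests on {3:e}
piece 7:u rests on {5:u}
minimal pieces: {0:e, 4:u}
ways to finish when only these pieces remain (= sum over removing one remaining piece with nothing left below it):
  1 left: {6}→1  {7}→1
  2 left: {3,6}→1  {5,7}→1  {6,7}→2
  3 left: {2,3,6}→1  {3,6,7}→3  {4,5,7}→1  {5,6,7}→3
  4 left: {1,2,3,6}→1  {2,3,6,7}→4  {3,5,6,7}→6  {4,5,6,7}→4
  5 left: {0,1,2,3,6}→1  {1,2,3,6,7}→5  {2,3,5,6,7}→10  {3,4,5,6,7}→10
  6 left: {0,1,2,3,6,7}→6  {1,2,3,5,6,7}→15  {2,3,4,5,6,7}→20
  placing 0:e first → 35 extensions
  placing 4:u first → 21 extensions
total linear extensions = 56

56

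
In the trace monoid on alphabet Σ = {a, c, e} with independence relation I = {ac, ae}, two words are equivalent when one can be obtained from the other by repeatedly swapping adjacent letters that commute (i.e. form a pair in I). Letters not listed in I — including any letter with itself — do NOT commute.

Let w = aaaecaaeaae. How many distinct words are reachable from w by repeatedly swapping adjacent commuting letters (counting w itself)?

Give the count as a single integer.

piece 0:a — minimal
piece 1:a rests on {0:a}
piece 2:a rests on {1:a}
piece 3:e — minimal
piece 4:c rests on {3:e}
piece 5:a rests on {2:a}
piece 6:a rests on {5:a}
piece 7:e rests on {4:c}
piece 8:a rests on {6:a}
piece 9:a rests on {8:a}
piece 10:e rests on {7:e}
minimal pieces: {0:a, 3:e}
ways to finish when only these pieces remain (= sum over removing one remaining piece with nothing left below it):
  1 left: {9}→1  {10}→1
  2 left: {7,10}→1  {8,9}→1  {9,10}→2
  3 left: {4,7,10}→1  {6,8,9}→1  {7,9,10}→3  {8,9,10}→3
  4 left: {3,4,7,10}→1  {4,7,9,10}→4  {5,6,8,9}→1  {6,8,9,10}→4  {7,8,9,10}→6
  5 left: {2,5,6,8,9}→1  {3,4,7,9,10}→5  {4,7,8,9,10}→10  {5,6,8,9,10}→5  {6,7,8,9,10}→10
  6 left: {1,2,5,6,8,9}→1  {2,5,6,8,9,10}→6  {3,4,7,8,9,10}→15  {4,6,7,8,9,10}→20  {5,6,7,8,9,10}→15
  7 left: {0,1,2,5,6,8,9}→1  {1,2,5,6,8,9,10}→7  {2,5,6,7,8,9,10}→21  {3,4,6,7,8,9,10}→35  {4,5,6,7,8,9,10}→35
  8 left: {0,1,2,5,6,8,9,10}→8  {1,2,5,6,7,8,9,10}→28  {2,4,5,6,7,8,9,10}→56  {3,4,5,6,7,8,9,10}→70
  9 left: {0,1,2,5,6,7,8,9,10}→36  {1,2,4,5,6,7,8,9,10}→84  {2,3,4,5,6,7,8,9,10}→126
  placing 0:a first → 210 extensions
  placing 3:e first → 120 extensions
total linear extensions = 330

330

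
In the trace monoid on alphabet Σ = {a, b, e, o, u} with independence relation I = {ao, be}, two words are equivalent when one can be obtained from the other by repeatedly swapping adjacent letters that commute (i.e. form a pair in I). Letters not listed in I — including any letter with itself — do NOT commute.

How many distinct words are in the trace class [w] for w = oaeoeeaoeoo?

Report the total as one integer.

4

0(o) covers ∅
1(a) covers ∅
2(e) covers 0:o, 1:a
3(o) covers 2:e
4(e) covers 3:o
5(e) covers 4:e
6(a) covers 5:e
7(o) covers 5:e
8(e) covers 6:a, 7:o
9(o) covers 8:e
10(o) covers 9:o
floor of heap: 0:o, 1:a
completions by unplaced set U, small U first (add the entries for U minus each lowest piece of U):
  |U|=1: {10}:1
  |U|=2: {9,10}:1
  |U|=3: {8,9,10}:1
  |U|=4: {6,8,9,10}:1  {7,8,9,10}:1
  |U|=5: {6,7,8,9,10}:2
  |U|=6: {5,6,7,8,9,10}:2
  |U|=7: {4,5,6,7,8,9,10}:2
  |U|=8: {3,4,5,6,7,8,9,10}:2
  |U|=9: {2,3,4,5,6,7,8,9,10}:2
  start at 0(o): 2
  start at 1(a): 2
sum over floor = 4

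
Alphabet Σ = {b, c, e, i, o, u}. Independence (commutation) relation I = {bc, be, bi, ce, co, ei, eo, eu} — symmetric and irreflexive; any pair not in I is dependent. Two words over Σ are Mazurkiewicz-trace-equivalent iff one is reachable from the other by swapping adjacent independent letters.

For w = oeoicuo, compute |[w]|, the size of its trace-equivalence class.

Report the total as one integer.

0(o) covers ∅
1(e) covers ∅
2(o) covers 0:o
3(i) covers 2:o
4(c) covers 3:i
5(u) covers 4:c
6(o) covers 5:u
floor of heap: 0:o, 1:e
completions by unplaced set U, small U first (add the entries for U minus each lowest piece of U):
  |U|=1: {1}:1  {6}:1
  |U|=2: {1,6}:2  {5,6}:1
  |U|=3: {1,5,6}:3  {4,5,6}:1
  |U|=4: {1,4,5,6}:4  {3,4,5,6}:1
  |U|=5: {1,3,4,5,6}:5  {2,3,4,5,6}:1
  start at 0(o): 6
  start at 1(e): 1
sum over floor = 7

7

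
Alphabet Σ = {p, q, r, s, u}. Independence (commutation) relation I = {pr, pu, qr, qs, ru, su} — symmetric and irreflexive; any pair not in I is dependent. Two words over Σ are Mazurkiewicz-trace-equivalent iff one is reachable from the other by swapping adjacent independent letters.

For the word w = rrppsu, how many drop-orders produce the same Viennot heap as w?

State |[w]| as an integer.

36

#0=r has no predecessor
#1=r depends on [0:r]
#2=p has no predecessor
#3=p depends on [2:p]
#4=s depends on [1:r, 3:p]
#5=u has no predecessor
sources: [0:r, 2:p, 5:u]
N(rest) = Σ N(rest − s) over sources s of rest; N(one piece) = 1:
  size 1 → [4]=1  [5]=1
  size 2 → [1,4]=1  [3,4]=1  [4,5]=2
  size 3 → [0,1,4]=1  [1,3,4]=2  [1,4,5]=3  [2,3,4]=1  [3,4,5]=3
  size 4 → [0,1,3,4]=3  [0,1,4,5]=4  [1,2,3,4]=3  [1,3,4,5]=8  [2,3,4,5]=4
  first=0(r) contributes 15
  first=2(p) contributes 15
  first=5(u) contributes 6
|[w]| = 36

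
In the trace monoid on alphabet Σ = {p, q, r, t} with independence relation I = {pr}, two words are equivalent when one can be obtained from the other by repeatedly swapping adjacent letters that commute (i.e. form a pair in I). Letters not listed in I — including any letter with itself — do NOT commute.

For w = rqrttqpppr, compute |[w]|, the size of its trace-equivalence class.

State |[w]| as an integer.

4

drop 0:r onto floor
drop 1:q onto {0:r}
drop 2:r onto {1:q}
drop 3:t onto {2:r}
drop 4:t onto {3:t}
drop 5:q onto {4:t}
drop 6:p onto {5:q}
drop 7:p onto {6:p}
drop 8:p onto {7:p}
drop 9:r onto {5:q}
ground layer = {0:r}
drop-orders for the pieces not yet dropped (sum over which currently-grounded one goes next):
  1 to go: {8} 1  {9} 1
  2 to go: {7,8} 1  {8,9} 2
  3 to go: {6,7,8} 1  {7,8,9} 3
  4 to go: {6,7,8,9} 4
  5 to go: {5,6,7,8,9} 4
  6 to go: {4,5,6,7,8,9} 4
  7 to go: {3,4,5,6,7,8,9} 4
  8 to go: {2,3,4,5,6,7,8,9} 4
  if 0:r drops first: 4 orders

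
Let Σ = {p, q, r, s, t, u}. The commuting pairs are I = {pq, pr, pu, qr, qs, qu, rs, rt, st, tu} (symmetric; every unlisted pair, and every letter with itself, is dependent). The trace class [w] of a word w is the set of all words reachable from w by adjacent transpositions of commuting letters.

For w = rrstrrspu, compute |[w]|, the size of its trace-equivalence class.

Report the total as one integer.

330

drop 0:r onto floor
drop 1:r onto {0:r}
drop 2:s onto floor
drop 3:t onto floor
drop 4:r onto {1:r}
drop 5:r onto {4:r}
drop 6:s onto {2:s}
drop 7:p onto {3:t, 6:s}
drop 8:u onto {5:r, 6:s}
ground layer = {0:r, 2:s, 3:t}
drop-orders for the pieces not yet dropped (sum over which currently-grounded one goes next):
  1 to go: {7} 1  {8} 1
  2 to go: {3,7} 1  {5,8} 1  {7,8} 2
  3 to go: {3,7,8} 3  {4,5,8} 1  {5,7,8} 3  {6,7,8} 2
  4 to go: {1,4,5,8} 1  {2,6,7,8} 2  {3,5,7,8} 6  {3,6,7,8} 5  {4,5,7,8} 4  {5,6,7,8} 5
  5 to go: {0,1,4,5,8} 1  {1,4,5,7,8} 5  {2,3,6,7,8} 7  {2,5,6,7,8} 7  {3,4,5,7,8} 10  {3,5,6,7,8} 16  {4,5,6,7,8} 9
  6 to go: {0,1,4,5,7,8} 6  {1,3,4,5,7,8} 15  {1,4,5,6,7,8} 14  {2,3,5,6,7,8} 30  {2,4,5,6,7,8} 16  {3,4,5,6,7,8} 35
  7 to go: {0,1,3,4,5,7,8} 21  {0,1,4,5,6,7,8} 20  {1,2,4,5,6,7,8} 30  {1,3,4,5,6,7,8} 64  {2,3,4,5,6,7,8} 81
  if 0:r drops first: 175 orders
  if 2:s drops first: 105 orders
  if 3:t drops first: 50 orders
heap linearizations: 330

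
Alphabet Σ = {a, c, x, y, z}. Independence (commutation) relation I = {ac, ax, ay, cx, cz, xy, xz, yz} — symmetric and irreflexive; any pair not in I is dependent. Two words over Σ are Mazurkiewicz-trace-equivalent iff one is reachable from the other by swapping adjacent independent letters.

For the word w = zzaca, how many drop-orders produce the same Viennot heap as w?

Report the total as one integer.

5

0(z) covers ∅
1(z) covers 0:z
2(a) covers 1:z
3(c) covers ∅
4(a) covers 2:a
floor of heap: 0:z, 3:c
completions by unplaced set U, small U first (add the entries for U minus each lowest piece of U):
  |U|=1: {3}:1  {4}:1
  |U|=2: {2,4}:1  {3,4}:2
  |U|=3: {1,2,4}:1  {2,3,4}:3
  start at 0(z): 4
  start at 3(c): 1
sum over floor = 5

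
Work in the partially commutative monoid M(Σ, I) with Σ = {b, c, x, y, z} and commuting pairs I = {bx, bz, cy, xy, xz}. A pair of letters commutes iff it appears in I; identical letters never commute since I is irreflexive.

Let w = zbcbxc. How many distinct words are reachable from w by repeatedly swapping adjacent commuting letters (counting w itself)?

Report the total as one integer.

4

0(z) covers ∅
1(b) covers ∅
2(c) covers 0:z, 1:b
3(b) covers 2:c
4(x) covers 2:c
5(c) covers 3:b, 4:x
floor of heap: 0:z, 1:b
completions by unplaced set U, small U first (add the entries for U minus each lowest piece of U):
  |U|=1: {5}:1
  |U|=2: {3,5}:1  {4,5}:1
  |U|=3: {3,4,5}:2
  |U|=4: {2,3,4,5}:2
  start at 0(z): 2
  start at 1(b): 2
sum over floor = 4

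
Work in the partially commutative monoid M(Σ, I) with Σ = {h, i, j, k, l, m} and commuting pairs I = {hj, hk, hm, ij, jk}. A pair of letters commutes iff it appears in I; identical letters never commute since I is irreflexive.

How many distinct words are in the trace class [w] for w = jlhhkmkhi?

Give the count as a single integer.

drop 0:j onto floor
drop 1:l onto {0:j}
drop 2:h onto {1:l}
drop 3:h onto {2:h}
drop 4:k onto {1:l}
drop 5:m onto {4:k}
drop 6:k onto {5:m}
drop 7:h onto {3:h}
drop 8:i onto {6:k, 7:h}
ground layer = {0:j}
drop-orders for the pieces not yet dropped (sum over which currently-grounded one goes next):
  1 to go: {8} 1
  2 to go: {6,8} 1  {7,8} 1
  3 to go: {3,7,8} 1  {5,6,8} 1  {6,7,8} 2
  4 to go: {2,3,7,8} 1  {3,6,7,8} 3  {4,5,6,8} 1  {5,6,7,8} 3
  5 to go: {2,3,6,7,8} 4  {3,5,6,7,8} 6  {4,5,6,7,8} 4
  6 to go: {2,3,5,6,7,8} 10  {3,4,5,6,7,8} 10
  7 to go: {2,3,4,5,6,7,8} 20
  if 0:j drops first: 20 orders

20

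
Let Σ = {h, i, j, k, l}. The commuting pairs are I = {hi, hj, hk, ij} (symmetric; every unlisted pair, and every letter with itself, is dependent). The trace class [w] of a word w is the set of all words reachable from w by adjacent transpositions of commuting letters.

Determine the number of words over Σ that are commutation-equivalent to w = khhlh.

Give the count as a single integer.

3

0(k) covers ∅
1(h) covers ∅
2(h) covers 1:h
3(l) covers 0:k, 2:h
4(h) covers 3:l
floor of heap: 0:k, 1:h
completions by unplaced set U, small U first (add the entries for U minus each lowest piece of U):
  |U|=1: {4}:1
  |U|=2: {3,4}:1
  |U|=3: {0,3,4}:1  {2,3,4}:1
  start at 0(k): 1
  start at 1(h): 2
sum over floor = 3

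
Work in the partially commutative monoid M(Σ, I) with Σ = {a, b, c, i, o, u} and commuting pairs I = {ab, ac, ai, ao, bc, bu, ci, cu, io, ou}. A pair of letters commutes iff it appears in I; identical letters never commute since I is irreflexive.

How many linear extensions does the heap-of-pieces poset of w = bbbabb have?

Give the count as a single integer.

#0=b has no predecessor
#1=b depends on [0:b]
#2=b depends on [1:b]
#3=a has no predecessor
#4=b depends on [2:b]
#5=b depends on [4:b]
sources: [0:b, 3:a]
N(rest) = Σ N(rest − s) over sources s of rest; N(one piece) = 1:
  size 1 → [3]=1  [5]=1
  size 2 → [3,5]=2  [4,5]=1
  size 3 → [2,4,5]=1  [3,4,5]=3
  size 4 → [1,2,4,5]=1  [2,3,4,5]=4
  first=0(b) contributes 5
  first=3(a) contributes 1
|[w]| = 6

6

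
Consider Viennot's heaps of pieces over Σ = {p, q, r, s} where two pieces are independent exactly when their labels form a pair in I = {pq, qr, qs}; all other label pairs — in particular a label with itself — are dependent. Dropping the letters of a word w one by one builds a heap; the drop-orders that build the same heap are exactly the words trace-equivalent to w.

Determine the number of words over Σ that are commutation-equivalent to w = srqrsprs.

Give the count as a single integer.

8

drop 0:s onto floor
drop 1:r onto {0:s}
drop 2:q onto floor
drop 3:r onto {1:r}
drop 4:s onto {3:r}
drop 5:p onto {4:s}
drop 6:r onto {5:p}
drop 7:s onto {6:r}
ground layer = {0:s, 2:q}
drop-orders for the pieces not yet dropped (sum over which currently-grounded one goes next):
  1 to go: {2} 1  {7} 1
  2 to go: {2,7} 2  {6,7} 1
  3 to go: {2,6,7} 3  {5,6,7} 1
  4 to go: {2,5,6,7} 4  {4,5,6,7} 1
  5 to go: {2,4,5,6,7} 5  {3,4,5,6,7} 1
  6 to go: {1,3,4,5,6,7} 1  {2,3,4,5,6,7} 6
  if 0:s drops first: 7 orders
  if 2:q drops first: 1 orders
heap linearizations: 8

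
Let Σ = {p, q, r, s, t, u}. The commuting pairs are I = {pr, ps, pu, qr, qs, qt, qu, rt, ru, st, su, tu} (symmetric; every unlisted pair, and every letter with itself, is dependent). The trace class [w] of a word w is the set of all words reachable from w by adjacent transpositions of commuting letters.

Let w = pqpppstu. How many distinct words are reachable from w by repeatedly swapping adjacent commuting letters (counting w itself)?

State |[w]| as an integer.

56

drop 0:p onto floor
drop 1:q onto {0:p}
drop 2:p onto {1:q}
drop 3:p onto {2:p}
drop 4:p onto {3:p}
drop 5:s onto floor
drop 6:t onto {4:p}
drop 7:u onto floor
ground layer = {0:p, 5:s, 7:u}
drop-orders for the pieces not yet dropped (sum over which currently-grounded one goes next):
  1 to go: {5} 1  {6} 1  {7} 1
  2 to go: {4,6} 1  {5,6} 2  {5,7} 2  {6,7} 2
  3 to go: {3,4,6} 1  {4,5,6} 3  {4,6,7} 3  {5,6,7} 6
  4 to go: {2,3,4,6} 1  {3,4,5,6} 4  {3,4,6,7} 4  {4,5,6,7} 12
  5 to go: {1,2,3,4,6} 1  {2,3,4,5,6} 5  {2,3,4,6,7} 5  {3,4,5,6,7} 20
  6 to go: {0,1,2,3,4,6} 1  {1,2,3,4,5,6} 6  {1,2,3,4,6,7} 6  {2,3,4,5,6,7} 30
  if 0:p drops first: 42 orders
  if 5:s drops first: 7 orders
  if 7:u drops first: 7 orders
heap linearizations: 56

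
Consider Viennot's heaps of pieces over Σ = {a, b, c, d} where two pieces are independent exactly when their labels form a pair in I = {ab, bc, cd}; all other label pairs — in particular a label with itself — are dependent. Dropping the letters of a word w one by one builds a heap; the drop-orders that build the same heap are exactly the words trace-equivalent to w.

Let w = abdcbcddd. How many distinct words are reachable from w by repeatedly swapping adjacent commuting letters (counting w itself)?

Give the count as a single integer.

drop 0:a onto floor
drop 1:b onto floor
drop 2:d onto {0:a, 1:b}
drop 3:c onto {0:a}
drop 4:b onto {2:d}
drop 5:c onto {3:c}
drop 6:d onto {4:b}
drop 7:d onto {6:d}
drop 8:d onto {7:d}
ground layer = {0:a, 1:b}
drop-orders for the pieces not yet dropped (sum over which currently-grounded one goes next):
  1 to go: {5} 1  {8} 1
  2 to go: {3,5} 1  {5,8} 2  {7,8} 1
  3 to go: {3,5,8} 3  {5,7,8} 3  {6,7,8} 1
  4 to go: {3,5,7,8} 6  {4,6,7,8} 1  {5,6,7,8} 4
  5 to go: {2,4,6,7,8} 1  {3,5,6,7,8} 10  {4,5,6,7,8} 5
  6 to go: {1,2,4,6,7,8} 1  {2,4,5,6,7,8} 6  {3,4,5,6,7,8} 15
  7 to go: {1,2,4,5,6,7,8} 7  {2,3,4,5,6,7,8} 21
  if 0:a drops first: 28 orders
  if 1:b drops first: 21 orders
heap linearizations: 49

49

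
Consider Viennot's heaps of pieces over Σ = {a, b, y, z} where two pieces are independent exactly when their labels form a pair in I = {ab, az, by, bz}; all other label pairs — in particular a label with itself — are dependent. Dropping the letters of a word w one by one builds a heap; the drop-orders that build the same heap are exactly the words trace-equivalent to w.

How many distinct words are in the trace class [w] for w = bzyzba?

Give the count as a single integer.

0(b) covers ∅
1(z) covers ∅
2(y) covers 1:z
3(z) covers 2:y
4(b) covers 0:b
5(a) covers 2:y
floor of heap: 0:b, 1:z
completions by unplaced set U, small U first (add the entries for U minus each lowest piece of U):
  |U|=1: {3}:1  {4}:1  {5}:1
  |U|=2: {0,4}:1  {3,4}:2  {3,5}:2  {4,5}:2
  |U|=3: {0,3,4}:3  {0,4,5}:3  {2,3,5}:2  {3,4,5}:6
  |U|=4: {0,3,4,5}:12  {1,2,3,5}:2  {2,3,4,5}:8
  start at 0(b): 10
  start at 1(z): 20
sum over floor = 30

30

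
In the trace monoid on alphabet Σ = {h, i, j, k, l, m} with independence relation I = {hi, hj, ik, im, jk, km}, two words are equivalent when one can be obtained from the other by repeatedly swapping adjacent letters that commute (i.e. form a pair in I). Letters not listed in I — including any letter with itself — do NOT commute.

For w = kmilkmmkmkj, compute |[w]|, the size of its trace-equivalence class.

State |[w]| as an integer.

210

#0=k has no predecessor
#1=m has no predecessor
#2=i has no predecessor
#3=l depends on [0:k, 1:m, 2:i]
#4=k depends on [3:l]
#5=m depends on [3:l]
#6=m depends on [5:m]
#7=k depends on [4:k]
#8=m depends on [6:m]
#9=k depends on [7:k]
#10=j depends on [8:m]
sources: [0:k, 1:m, 2:i]
N(rest) = Σ N(rest − s) over sources s of rest; N(one piece) = 1:
  size 1 → [9]=1  [10]=1
  size 2 → [7,9]=1  [8,10]=1  [9,10]=2
  size 3 → [4,7,9]=1  [6,8,10]=1  [7,9,10]=3  [8,9,10]=3
  size 4 → [4,7,9,10]=4  [5,6,8,10]=1  [6,8,9,10]=4  [7,8,9,10]=6
  size 5 → [4,7,8,9,10]=10  [5,6,8,9,10]=5  [6,7,8,9,10]=10
  size 6 → [4,6,7,8,9,10]=20  [5,6,7,8,9,10]=15
  size 7 → [4,5,6,7,8,9,10]=35
  size 8 → [3,4,5,6,7,8,9,10]=35
  size 9 → [0,3,4,5,6,7,8,9,10]=35  [1,3,4,5,6,7,8,9,10]=35  [2,3,4,5,6,7,8,9,10]=35
  first=0(k) contributes 70
  first=1(m) contributes 70
  first=2(i) contributes 70
|[w]| = 210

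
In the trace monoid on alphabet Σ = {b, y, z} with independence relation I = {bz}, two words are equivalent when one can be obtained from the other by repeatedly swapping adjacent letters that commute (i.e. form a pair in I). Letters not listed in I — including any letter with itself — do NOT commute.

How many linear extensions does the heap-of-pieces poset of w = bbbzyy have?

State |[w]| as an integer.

4

piece 0:b — minimal
piece 1:b rests on {0:b}
piece 2:b rests on {1:b}
piece 3:z — minimal
piece 4:y rests on {2:b, 3:z}
piece 5:y rests on {4:y}
minimal pieces: {0:b, 3:z}
ways to finish when only these pieces remain (= sum over removing one remaining piece with nothing left below it):
  1 left: {5}→1
  2 left: {4,5}→1
  3 left: {2,4,5}→1  {3,4,5}→1
  4 left: {1,2,4,5}→1  {2,3,4,5}→2
  placing 0:b first → 3 extensions
  placing 3:z first → 1 extensions
total linear extensions = 4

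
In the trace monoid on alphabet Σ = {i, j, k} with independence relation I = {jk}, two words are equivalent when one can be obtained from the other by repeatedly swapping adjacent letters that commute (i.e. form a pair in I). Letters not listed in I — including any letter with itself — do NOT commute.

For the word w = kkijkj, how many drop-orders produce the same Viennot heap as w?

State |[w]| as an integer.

3

drop 0:k onto floor
drop 1:k onto {0:k}
drop 2:i onto {1:k}
drop 3:j onto {2:i}
drop 4:k onto {2:i}
drop 5:j onto {3:j}
ground layer = {0:k}
drop-orders for the pieces not yet dropped (sum over which currently-grounded one goes next):
  1 to go: {4} 1  {5} 1
  2 to go: {3,5} 1  {4,5} 2
  3 to go: {3,4,5} 3
  4 to go: {2,3,4,5} 3
  if 0:k drops first: 3 orders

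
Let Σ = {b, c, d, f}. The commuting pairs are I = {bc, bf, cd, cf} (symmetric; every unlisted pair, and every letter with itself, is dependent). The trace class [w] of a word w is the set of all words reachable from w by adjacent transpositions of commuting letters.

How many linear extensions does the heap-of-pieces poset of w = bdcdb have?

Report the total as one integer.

5

0(b) covers ∅
1(d) covers 0:b
2(c) covers ∅
3(d) covers 1:d
4(b) covers 3:d
floor of heap: 0:b, 2:c
completions by unplaced set U, small U first (add the entries for U minus each lowest piece of U):
  |U|=1: {2}:1  {4}:1
  |U|=2: {2,4}:2  {3,4}:1
  |U|=3: {1,3,4}:1  {2,3,4}:3
  start at 0(b): 4
  start at 2(c): 1
sum over floor = 5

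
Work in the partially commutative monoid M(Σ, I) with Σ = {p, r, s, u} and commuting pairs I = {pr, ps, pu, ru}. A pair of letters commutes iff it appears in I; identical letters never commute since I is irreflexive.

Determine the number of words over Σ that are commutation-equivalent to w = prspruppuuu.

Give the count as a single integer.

0(p) covers ∅
1(r) covers ∅
2(s) covers 1:r
3(p) covers 0:p
4(r) covers 2:s
5(u) covers 2:s
6(p) covers 3:p
7(p) covers 6:p
8(u) covers 5:u
9(u) covers 8:u
10(u) covers 9:u
floor of heap: 0:p, 1:r
completions by unplaced set U, small U first (add the entries for U minus each lowest piece of U):
  |U|=1: {4}:1  {7}:1  {10}:1
  |U|=2: {4,7}:2  {4,10}:2  {6,7}:1  {7,10}:2  {9,10}:1
  |U|=3: {3,6,7}:1  {4,6,7}:3  {4,7,10}:6  {4,9,10}:3  {6,7,10}:3  {7,9,10}:3  {8,9,10}:1
  |U|=4: {0,3,6,7}:1  {3,4,6,7}:4  {3,6,7,10}:4  {4,6,7,10}:12  {4,7,9,10}:12  {4,8,9,10}:4  {5,8,9,10}:1  {6,7,9,10}:6  {7,8,9,10}:4
  |U|=5: {0,3,4,6,7}:5  {0,3,6,7,10}:5  {3,4,6,7,10}:20  {3,6,7,9,10}:10  {4,5,8,9,10}:5  {4,6,7,9,10}:30  {4,7,8,9,10}:20  {5,7,8,9,10}:5  {6,7,8,9,10}:10
  |U|=6: {0,3,4,6,7,10}:30  {0,3,6,7,9,10}:15  {2,4,5,8,9,10}:5  {3,4,6,7,9,10}:60  {3,6,7,8,9,10}:20  {4,5,7,8,9,10}:30  {4,6,7,8,9,10}:60  {5,6,7,8,9,10}:15
  |U|=7: {0,3,4,6,7,9,10}:105  {0,3,6,7,8,9,10}:35  {1,2,4,5,8,9,10}:5  {2,4,5,7,8,9,10}:35  {3,4,6,7,8,9,10}:140  {3,5,6,7,8,9,10}:35  {4,5,6,7,8,9,10}:105
  |U|=8: {0,3,4,6,7,8,9,10}:280  {0,3,5,6,7,8,9,10}:70  {1,2,4,5,7,8,9,10}:40  {2,4,5,6,7,8,9,10}:140  {3,4,5,6,7,8,9,10}:280
  |U|=9: {0,3,4,5,6,7,8,9,10}:630  {1,2,4,5,6,7,8,9,10}:180  {2,3,4,5,6,7,8,9,10}:420
  start at 0(p): 600
  start at 1(r): 1050
sum over floor = 1650

1650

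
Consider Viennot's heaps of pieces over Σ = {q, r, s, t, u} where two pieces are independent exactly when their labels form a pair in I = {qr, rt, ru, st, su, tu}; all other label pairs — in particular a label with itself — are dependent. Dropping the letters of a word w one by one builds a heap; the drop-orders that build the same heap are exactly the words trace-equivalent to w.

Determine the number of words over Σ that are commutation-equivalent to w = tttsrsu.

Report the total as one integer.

drop 0:t onto floor
drop 1:t onto {0:t}
drop 2:t onto {1:t}
drop 3:s onto floor
drop 4:r onto {3:s}
drop 5:s onto {4:r}
drop 6:u onto floor
ground layer = {0:t, 3:s, 6:u}
drop-orders for the pieces not yet dropped (sum over which currently-grounded one goes next):
  1 to go: {2} 1  {5} 1  {6} 1
  2 to go: {1,2} 1  {2,5} 2  {2,6} 2  {4,5} 1  {5,6} 2
  3 to go: {0,1,2} 1  {1,2,5} 3  {1,2,6} 3  {2,4,5} 3  {2,5,6} 6  {3,4,5} 1  {4,5,6} 3
  4 to go: {0,1,2,5} 4  {0,1,2,6} 4  {1,2,4,5} 6  {1,2,5,6} 12  {2,3,4,5} 4  {2,4,5,6} 12  {3,4,5,6} 4
  5 to go: {0,1,2,4,5} 10  {0,1,2,5,6} 20  {1,2,3,4,5} 10  {1,2,4,5,6} 30  {2,3,4,5,6} 20
  if 0:t drops first: 60 orders
  if 3:s drops first: 60 orders
  if 6:u drops first: 20 orders
heap linearizations: 140

140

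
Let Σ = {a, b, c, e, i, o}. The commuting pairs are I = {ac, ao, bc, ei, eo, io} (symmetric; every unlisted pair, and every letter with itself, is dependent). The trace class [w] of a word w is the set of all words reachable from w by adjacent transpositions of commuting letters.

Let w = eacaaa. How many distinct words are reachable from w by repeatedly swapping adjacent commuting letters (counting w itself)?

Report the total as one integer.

5

drop 0:e onto floor
drop 1:a onto {0:e}
drop 2:c onto {0:e}
drop 3:a onto {1:a}
drop 4:a onto {3:a}
drop 5:a onto {4:a}
ground layer = {0:e}
drop-orders for the pieces not yet dropped (sum over which currently-grounded one goes next):
  1 to go: {2} 1  {5} 1
  2 to go: {2,5} 2  {4,5} 1
  3 to go: {2,4,5} 3  {3,4,5} 1
  4 to go: {1,3,4,5} 1  {2,3,4,5} 4
  if 0:e drops first: 5 orders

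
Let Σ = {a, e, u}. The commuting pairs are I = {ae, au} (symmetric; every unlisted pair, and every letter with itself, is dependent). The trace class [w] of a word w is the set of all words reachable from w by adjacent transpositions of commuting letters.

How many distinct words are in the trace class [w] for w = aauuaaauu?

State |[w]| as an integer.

126

0(a) covers ∅
1(a) covers 0:a
2(u) covers ∅
3(u) covers 2:u
4(a) covers 1:a
5(a) covers 4:a
6(a) covers 5:a
7(u) covers 3:u
8(u) covers 7:u
floor of heap: 0:a, 2:u
completions by unplaced set U, small U first (add the entries for U minus each lowest piece of U):
  |U|=1: {6}:1  {8}:1
  |U|=2: {5,6}:1  {6,8}:2  {7,8}:1
  |U|=3: {3,7,8}:1  {4,5,6}:1  {5,6,8}:3  {6,7,8}:3
  |U|=4: {1,4,5,6}:1  {2,3,7,8}:1  {3,6,7,8}:4  {4,5,6,8}:4  {5,6,7,8}:6
  |U|=5: {0,1,4,5,6}:1  {1,4,5,6,8}:5  {2,3,6,7,8}:5  {3,5,6,7,8}:10  {4,5,6,7,8}:10
  |U|=6: {0,1,4,5,6,8}:6  {1,4,5,6,7,8}:15  {2,3,5,6,7,8}:15  {3,4,5,6,7,8}:20
  |U|=7: {0,1,4,5,6,7,8}:21  {1,3,4,5,6,7,8}:35  {2,3,4,5,6,7,8}:35
  start at 0(a): 70
  start at 2(u): 56
sum over floor = 126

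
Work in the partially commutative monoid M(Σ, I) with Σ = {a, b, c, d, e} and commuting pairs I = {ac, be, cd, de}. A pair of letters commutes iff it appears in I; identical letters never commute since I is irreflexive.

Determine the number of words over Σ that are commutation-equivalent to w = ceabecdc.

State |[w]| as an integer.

drop 0:c onto floor
drop 1:e onto {0:c}
drop 2:a onto {1:e}
drop 3:b onto {2:a}
drop 4:e onto {2:a}
drop 5:c onto {3:b, 4:e}
drop 6:d onto {3:b}
drop 7:c onto {5:c}
ground layer = {0:c}
drop-orders for the pieces not yet dropped (sum over which currently-grounded one goes next):
  1 to go: {6} 1  {7} 1
  2 to go: {5,7} 1  {6,7} 2
  3 to go: {4,5,7} 1  {5,6,7} 3
  4 to go: {3,5,6,7} 3  {4,5,6,7} 4
  5 to go: {3,4,5,6,7} 7
  6 to go: {2,3,4,5,6,7} 7
  if 0:c drops first: 7 orders

7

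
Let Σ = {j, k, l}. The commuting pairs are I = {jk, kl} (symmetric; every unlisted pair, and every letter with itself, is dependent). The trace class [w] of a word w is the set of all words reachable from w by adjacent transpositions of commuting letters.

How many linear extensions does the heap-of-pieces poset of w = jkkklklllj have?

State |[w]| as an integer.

0(j) covers ∅
1(k) covers ∅
2(k) covers 1:k
3(k) covers 2:k
4(l) covers 0:j
5(k) covers 3:k
6(l) covers 4:l
7(l) covers 6:l
8(l) covers 7:l
9(j) covers 8:l
floor of heap: 0:j, 1:k
completions by unplaced set U, small U first (add the entries for U minus each lowest piece of U):
  |U|=1: {5}:1  {9}:1
  |U|=2: {3,5}:1  {5,9}:2  {8,9}:1
  |U|=3: {2,3,5}:1  {3,5,9}:3  {5,8,9}:3  {7,8,9}:1
  |U|=4: {1,2,3,5}:1  {2,3,5,9}:4  {3,5,8,9}:6  {5,7,8,9}:4  {6,7,8,9}:1
  |U|=5: {1,2,3,5,9}:5  {2,3,5,8,9}:10  {3,5,7,8,9}:10  {4,6,7,8,9}:1  {5,6,7,8,9}:5
  |U|=6: {0,4,6,7,8,9}:1  {1,2,3,5,8,9}:15  {2,3,5,7,8,9}:20  {3,5,6,7,8,9}:15  {4,5,6,7,8,9}:6
  |U|=7: {0,4,5,6,7,8,9}:7  {1,2,3,5,7,8,9}:35  {2,3,5,6,7,8,9}:35  {3,4,5,6,7,8,9}:21
  |U|=8: {0,3,4,5,6,7,8,9}:28  {1,2,3,5,6,7,8,9}:70  {2,3,4,5,6,7,8,9}:56
  start at 0(j): 126
  start at 1(k): 84
sum over floor = 210

210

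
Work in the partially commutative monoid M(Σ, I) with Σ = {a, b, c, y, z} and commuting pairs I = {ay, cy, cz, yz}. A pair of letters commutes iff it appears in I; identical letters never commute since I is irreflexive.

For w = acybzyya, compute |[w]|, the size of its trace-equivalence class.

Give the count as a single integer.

0(a) covers ∅
1(c) covers 0:a
2(y) covers ∅
3(b) covers 1:c, 2:y
4(z) covers 3:b
5(y) covers 3:b
6(y) covers 5:y
7(a) covers 4:z
floor of heap: 0:a, 2:y
completions by unplaced set U, small U first (add the entries for U minus each lowest piece of U):
  |U|=1: {6}:1  {7}:1
  |U|=2: {4,7}:1  {5,6}:1  {6,7}:2
  |U|=3: {4,6,7}:3  {5,6,7}:3
  |U|=4: {4,5,6,7}:6
  |U|=5: {3,4,5,6,7}:6
  |U|=6: {1,3,4,5,6,7}:6  {2,3,4,5,6,7}:6
  start at 0(a): 12
  start at 2(y): 6
sum over floor = 18

18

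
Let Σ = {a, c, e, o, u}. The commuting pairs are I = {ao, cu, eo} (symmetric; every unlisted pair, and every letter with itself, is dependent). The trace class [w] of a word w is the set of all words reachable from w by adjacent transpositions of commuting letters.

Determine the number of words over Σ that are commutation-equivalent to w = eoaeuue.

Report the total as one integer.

piece 0:e — minimal
piece 1:o — minimal
piece 2:a rests on {0:e}
piece 3:e rests on {2:a}
piece 4:u rests on {1:o, 3:e}
piece 5:u rests on {4:u}
piece 6:e rests on {5:u}
minimal pieces: {0:e, 1:o}
ways to finish when only these pieces remain (= sum over removing one remaining piece with nothing left below it):
  1 left: {6}→1
  2 left: {5,6}→1
  3 left: {4,5,6}→1
  4 left: {1,4,5,6}→1  {3,4,5,6}→1
  5 left: {1,3,4,5,6}→2  {2,3,4,5,6}→1
  placing 0:e first → 3 extensions
  placing 1:o first → 1 extensions
total linear extensions = 4

4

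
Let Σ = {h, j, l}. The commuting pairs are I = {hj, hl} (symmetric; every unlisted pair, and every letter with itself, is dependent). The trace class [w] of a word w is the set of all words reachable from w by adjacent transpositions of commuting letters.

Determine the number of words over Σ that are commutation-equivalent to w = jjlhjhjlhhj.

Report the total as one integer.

0(j) covers ∅
1(j) covers 0:j
2(l) covers 1:j
3(h) covers ∅
4(j) covers 2:l
5(h) covers 3:h
6(j) covers 4:j
7(l) covers 6:j
8(h) covers 5:h
9(h) covers 8:h
10(j) covers 7:l
floor of heap: 0:j, 3:h
completions by unplaced set U, small U first (add the entries for U minus each lowest piece of U):
  |U|=1: {9}:1  {10}:1
  |U|=2: {7,10}:1  {8,9}:1  {9,10}:2
  |U|=3: {5,8,9}:1  {6,7,10}:1  {7,9,10}:3  {8,9,10}:3
  |U|=4: {3,5,8,9}:1  {4,6,7,10}:1  {5,8,9,10}:4  {6,7,9,10}:4  {7,8,9,10}:6
  |U|=5: {2,4,6,7,10}:1  {3,5,8,9,10}:5  {4,6,7,9,10}:5  {5,7,8,9,10}:10  {6,7,8,9,10}:10
  |U|=6: {1,2,4,6,7,10}:1  {2,4,6,7,9,10}:6  {3,5,7,8,9,10}:15  {4,6,7,8,9,10}:15  {5,6,7,8,9,10}:20
  |U|=7: {0,1,2,4,6,7,10}:1  {1,2,4,6,7,9,10}:7  {2,4,6,7,8,9,10}:21  {3,5,6,7,8,9,10}:35  {4,5,6,7,8,9,10}:35
  |U|=8: {0,1,2,4,6,7,9,10}:8  {1,2,4,6,7,8,9,10}:28  {2,4,5,6,7,8,9,10}:56  {3,4,5,6,7,8,9,10}:70
  |U|=9: {0,1,2,4,6,7,8,9,10}:36  {1,2,4,5,6,7,8,9,10}:84  {2,3,4,5,6,7,8,9,10}:126
  start at 0(j): 210
  start at 3(h): 120
sum over floor = 330

330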